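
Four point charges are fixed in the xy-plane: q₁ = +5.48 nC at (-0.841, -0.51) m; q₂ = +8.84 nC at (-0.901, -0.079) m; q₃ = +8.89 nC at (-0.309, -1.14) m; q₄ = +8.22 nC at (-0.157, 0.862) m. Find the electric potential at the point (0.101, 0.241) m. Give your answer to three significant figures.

282 V

Electric potential is a scalar, so the contributions from each charge add algebraically: V = Σ kqᵢ/rᵢ.
Distances from the field point to each charge: r₁ = 1.20 m, r₂ = 1.05 m, r₃ = 1.44 m, r₄ = 0.672 m.
V = k[(5.48×10⁻⁹)/(1.20) + (8.84×10⁻⁹)/(1.05) + (8.89×10⁻⁹)/(1.44) + (8.22×10⁻⁹)/(0.672)] = 282 V.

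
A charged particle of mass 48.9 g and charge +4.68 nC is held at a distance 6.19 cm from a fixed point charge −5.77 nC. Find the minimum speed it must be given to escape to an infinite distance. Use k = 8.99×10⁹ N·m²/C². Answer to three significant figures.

To just escape, total mechanical energy must reach zero at infinity: ½mv²_min + U = 0, so ½mv²_min = −U = |kQq|/r.
|U| = |kQq|/r = (8.99×10⁹ N·m²/C²)(5.77×10⁻⁹)(4.68×10⁻⁹)/(0.0619) = 3.92×10⁻⁶ J.
v_min = √(2|U|/m) = √(2·3.92×10⁻⁶/0.0489) = 0.0127 m/s.

0.0127 m/s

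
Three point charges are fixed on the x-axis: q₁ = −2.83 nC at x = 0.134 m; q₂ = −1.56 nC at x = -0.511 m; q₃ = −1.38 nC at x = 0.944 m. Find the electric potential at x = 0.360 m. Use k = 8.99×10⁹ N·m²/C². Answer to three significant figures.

-150 V

Electric potential is a scalar, so the contributions from each charge add algebraically: V = Σ kqᵢ/rᵢ.
Distances from the field point to each charge: r₁ = 0.226 m, r₂ = 0.871 m, r₃ = 0.584 m.
V = k[(-2.83×10⁻⁹)/(0.226) + (-1.56×10⁻⁹)/(0.871) + (-1.38×10⁻⁹)/(0.584)] = -150 V.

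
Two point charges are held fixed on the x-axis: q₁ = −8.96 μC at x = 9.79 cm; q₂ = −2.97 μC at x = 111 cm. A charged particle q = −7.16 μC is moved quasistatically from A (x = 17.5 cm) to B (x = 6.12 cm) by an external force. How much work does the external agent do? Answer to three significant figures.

8.21 J

For quasistatic motion the external work equals the change in potential energy: W_ext = qΔV = q(V_B − V_A).
At A: distances to the source charges are 0.0771 m, 0.935 m; V_A = Σ kqᵢ/rᵢ = -1.07×10⁶ V.
At B: distances to the source charges are 0.0367 m, 1.05 m; V_B = Σ kqᵢ/rᵢ = -2.22×10⁶ V.
ΔV = V_B − V_A = -1.15×10⁶ V.
W_ext = qΔV = (-7.16×10⁻⁶ C)(-1.15×10⁶ V) = 8.21 J.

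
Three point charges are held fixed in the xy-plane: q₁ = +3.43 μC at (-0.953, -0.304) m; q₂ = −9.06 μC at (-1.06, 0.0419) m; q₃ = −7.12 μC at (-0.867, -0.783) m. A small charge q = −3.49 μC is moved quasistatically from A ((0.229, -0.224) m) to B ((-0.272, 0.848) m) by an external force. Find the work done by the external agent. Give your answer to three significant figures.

For quasistatic motion the external work equals the change in potential energy: W_ext = qΔV = q(V_B − V_A).
At A: distances to the source charges are 1.18 m, 1.32 m, 1.23 m; V_A = Σ kqᵢ/rᵢ = -8.79×10⁴ V.
At B: distances to the source charges are 1.34 m, 1.13 m, 1.74 m; V_B = Σ kqᵢ/rᵢ = -8.61×10⁴ V.
ΔV = V_B − V_A = 1800 V.
W_ext = qΔV = (-3.49×10⁻⁶ C)(1800 V) = -6.29×10⁻³ J.

-6.29×10⁻³ J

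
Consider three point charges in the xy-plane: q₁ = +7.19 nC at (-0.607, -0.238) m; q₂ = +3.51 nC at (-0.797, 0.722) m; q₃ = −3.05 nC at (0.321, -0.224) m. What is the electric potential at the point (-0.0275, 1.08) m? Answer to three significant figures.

Electric potential is a scalar, so the contributions from each charge add algebraically: V = Σ kqᵢ/rᵢ.
Distances from the field point to each charge: r₁ = 1.44 m, r₂ = 0.849 m, r₃ = 1.35 m.
V = k[(7.19×10⁻⁹)/(1.44) + (3.51×10⁻⁹)/(0.849) + (-3.05×10⁻⁹)/(1.35)] = 61.8 V.

61.8 V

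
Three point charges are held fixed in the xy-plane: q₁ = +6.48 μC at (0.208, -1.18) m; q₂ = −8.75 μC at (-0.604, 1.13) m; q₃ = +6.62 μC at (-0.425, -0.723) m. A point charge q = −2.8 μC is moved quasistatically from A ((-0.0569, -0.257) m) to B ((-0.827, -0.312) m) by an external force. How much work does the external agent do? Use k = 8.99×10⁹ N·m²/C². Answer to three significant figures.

0.0431 J

For quasistatic motion the external work equals the change in potential energy: W_ext = qΔV = q(V_B − V_A).
At A: distances to the source charges are 0.960 m, 1.49 m, 0.594 m; V_A = Σ kqᵢ/rᵢ = 1.08×10⁵ V.
At B: distances to the source charges are 1.35 m, 1.46 m, 0.575 m; V_B = Σ kqᵢ/rᵢ = 9.27×10⁴ V.
ΔV = V_B − V_A = -1.54×10⁴ V.
W_ext = qΔV = (-2.80×10⁻⁶ C)(-1.54×10⁴ V) = 0.0431 J.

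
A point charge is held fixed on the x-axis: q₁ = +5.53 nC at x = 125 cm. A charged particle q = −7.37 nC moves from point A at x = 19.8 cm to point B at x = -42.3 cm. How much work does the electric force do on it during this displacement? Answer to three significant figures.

The work done by the electric force is W_field = −ΔU = −q(V_B − V_A) = q(V_A − V_B).
At A: distance to the source charge is 1.05 m; V_A = kq₁/r = 47.3 V.
At B: distance to the source charge is 1.67 m; V_B = kq₁/r = 29.7 V.
ΔV = V_B − V_A = -17.5 V.
W_field = −qΔV = −(-7.37×10⁻⁹ C)(-17.5 V) = -1.29×10⁻⁷ J.

-1.29×10⁻⁷ J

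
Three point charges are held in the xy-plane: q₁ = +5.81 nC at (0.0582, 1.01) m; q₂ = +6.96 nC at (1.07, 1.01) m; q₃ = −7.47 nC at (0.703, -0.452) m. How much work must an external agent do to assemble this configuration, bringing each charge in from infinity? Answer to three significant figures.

The work to assemble the configuration equals its total potential energy, U = Σ kqᵢqⱼ/rᵢⱼ over all pairs.
Pair separations: r₁₂ = 1.01 m, r₁₃ = 1.60 m, r₂₃ = 1.51 m.
U = (3.59×10⁻⁷) + (-2.44×10⁻⁷) + (-3.10×10⁻⁷) = -1.95×10⁻⁷ J.

-1.95×10⁻⁷ J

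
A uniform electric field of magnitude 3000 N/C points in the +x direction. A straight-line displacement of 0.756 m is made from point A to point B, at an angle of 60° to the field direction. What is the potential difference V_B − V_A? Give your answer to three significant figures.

Only the component of displacement along E changes the potential: ΔV = −E·d·cosθ.
ΔV = −(3000 V/m)(0.756 m)cos60° = -1130 V.

-1130 V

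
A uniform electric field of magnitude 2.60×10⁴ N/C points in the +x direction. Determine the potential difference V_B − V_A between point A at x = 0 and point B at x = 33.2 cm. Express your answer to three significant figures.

In a uniform field, potential decreases in the direction of E: V_B − V_A = −E·Δx.
V_B − V_A = −(2.60×10⁴ V/m)(0.332 m) = -8630 V.

-8630 V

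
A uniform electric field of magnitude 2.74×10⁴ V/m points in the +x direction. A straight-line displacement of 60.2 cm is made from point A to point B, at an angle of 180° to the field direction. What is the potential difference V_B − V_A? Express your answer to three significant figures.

Only the component of displacement along E changes the potential: ΔV = −E·d·cosθ.
ΔV = −(2.74×10⁴ V/m)(0.602 m)cos180° = 1.65×10⁴ V.

1.65×10⁴ V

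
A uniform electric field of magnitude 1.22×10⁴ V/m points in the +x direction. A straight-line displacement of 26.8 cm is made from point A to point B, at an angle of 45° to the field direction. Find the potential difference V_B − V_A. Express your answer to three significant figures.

-2310 V

Only the component of displacement along E changes the potential: ΔV = −E·d·cosθ.
ΔV = −(1.22×10⁴ V/m)(0.268 m)cos45° = -2310 V.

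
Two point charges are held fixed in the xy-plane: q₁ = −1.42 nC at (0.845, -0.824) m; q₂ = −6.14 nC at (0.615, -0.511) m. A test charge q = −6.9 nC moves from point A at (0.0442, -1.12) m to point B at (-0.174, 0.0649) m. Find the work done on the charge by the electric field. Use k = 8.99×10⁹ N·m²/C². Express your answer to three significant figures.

The work done by the electric force is W_field = −ΔU = −q(V_B − V_A) = q(V_A − V_B).
At A: distances to the source charges are 0.854 m, 0.835 m; V_A = Σ kqᵢ/rᵢ = -81.1 V.
At B: distances to the source charges are 1.35 m, 0.977 m; V_B = Σ kqᵢ/rᵢ = -65.9 V.
ΔV = V_B − V_A = 15.1 V.
W_field = −qΔV = −(-6.90×10⁻⁹ C)(15.1 V) = 1.04×10⁻⁷ J.

1.04×10⁻⁷ J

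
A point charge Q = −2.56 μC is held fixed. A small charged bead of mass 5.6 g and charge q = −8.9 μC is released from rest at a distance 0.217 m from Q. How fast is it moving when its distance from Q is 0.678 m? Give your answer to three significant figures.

15.1 m/s

Only the electrostatic force acts, so mechanical energy is conserved: ½mv² = U₁ − U₂ = kQq(1/r₁ − 1/r₂).
U₁ − U₂ = (8.99×10⁹ N·m²/C²)(-2.56×10⁻⁶ C)(-8.90×10⁻⁶ C)(1/0.217 − 1/0.678) = 0.642 J.
v = √(2·0.642/5.60×10⁻³) = 15.1 m/s.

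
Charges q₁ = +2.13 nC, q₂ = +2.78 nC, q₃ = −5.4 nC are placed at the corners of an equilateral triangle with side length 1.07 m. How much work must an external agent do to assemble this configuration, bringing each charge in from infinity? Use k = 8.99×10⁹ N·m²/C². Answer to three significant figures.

The assembly work is the sum of pairwise potential energies, U = Σ_{i<j} kqᵢqⱼ/rᵢⱼ.
All three pair separations equal the side length, 1.07 m.
U = (4.98×10⁻⁸) + (-9.66×10⁻⁸) + (-1.26×10⁻⁷) = -1.73×10⁻⁷ J.

-1.73×10⁻⁷ J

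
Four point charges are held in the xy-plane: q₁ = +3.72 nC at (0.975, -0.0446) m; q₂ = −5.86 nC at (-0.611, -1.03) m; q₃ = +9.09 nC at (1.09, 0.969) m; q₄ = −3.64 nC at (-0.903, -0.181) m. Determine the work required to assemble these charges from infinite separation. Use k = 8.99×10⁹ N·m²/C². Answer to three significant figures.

3.03×10⁻⁸ J

The work to assemble the configuration equals its total potential energy, U = Σ kqᵢqⱼ/rᵢⱼ over all pairs.
Pair separations: r₁₂ = 1.87 m, r₁₃ = 1.02 m, r₁₄ = 1.88 m, r₂₃ = 2.62 m, r₂₄ = 0.898 m, r₃₄ = 2.30 m.
Summing all 6 pair terms gives U = 3.03×10⁻⁸ J.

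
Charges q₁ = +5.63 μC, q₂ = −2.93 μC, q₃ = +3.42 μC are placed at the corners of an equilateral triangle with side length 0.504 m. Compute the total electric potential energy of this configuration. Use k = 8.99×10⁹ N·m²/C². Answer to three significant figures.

-0.130 J

The assembly work is the sum of pairwise potential energies, U = Σ_{i<j} kqᵢqⱼ/rᵢⱼ.
All three pair separations equal the side length, 0.504 m.
U = (-0.294) + (0.343) + (-0.179) = -0.130 J.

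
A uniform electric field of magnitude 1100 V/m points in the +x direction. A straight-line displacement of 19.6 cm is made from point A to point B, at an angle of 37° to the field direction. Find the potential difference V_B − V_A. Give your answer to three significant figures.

-172 V

Only the component of displacement along E changes the potential: ΔV = −E·d·cosθ.
ΔV = −(1100 V/m)(0.196 m)cos37° = -172 V.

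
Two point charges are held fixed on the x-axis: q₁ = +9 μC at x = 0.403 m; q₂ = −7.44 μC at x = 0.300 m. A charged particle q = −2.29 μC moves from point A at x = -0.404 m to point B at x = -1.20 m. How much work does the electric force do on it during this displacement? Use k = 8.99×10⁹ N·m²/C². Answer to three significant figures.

The work done by the electric force is W_field = −ΔU = −q(V_B − V_A) = q(V_A − V_B).
At A: distances to the source charges are 0.807 m, 0.704 m; V_A = Σ kqᵢ/rᵢ = 5250 V.
At B: distances to the source charges are 1.60 m, 1.50 m; V_B = Σ kqᵢ/rᵢ = 5880 V.
ΔV = V_B − V_A = 631 V.
W_field = −qΔV = −(-2.29×10⁻⁶ C)(631 V) = 1.45×10⁻³ J.

1.45×10⁻³ J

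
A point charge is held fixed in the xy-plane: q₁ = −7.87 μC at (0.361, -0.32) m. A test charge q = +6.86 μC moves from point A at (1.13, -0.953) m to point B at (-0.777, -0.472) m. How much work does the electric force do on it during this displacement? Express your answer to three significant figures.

-0.0646 J

The work done by the electric force is W_field = −ΔU = −q(V_B − V_A) = q(V_A − V_B).
At A: distance to the source charge is 0.996 m; V_A = kq₁/r = -7.10×10⁴ V.
At B: distance to the source charge is 1.15 m; V_B = kq₁/r = -6.16×10⁴ V.
ΔV = V_B − V_A = 9410 V.
W_field = −qΔV = −(6.86×10⁻⁶ C)(9410 V) = -0.0646 J.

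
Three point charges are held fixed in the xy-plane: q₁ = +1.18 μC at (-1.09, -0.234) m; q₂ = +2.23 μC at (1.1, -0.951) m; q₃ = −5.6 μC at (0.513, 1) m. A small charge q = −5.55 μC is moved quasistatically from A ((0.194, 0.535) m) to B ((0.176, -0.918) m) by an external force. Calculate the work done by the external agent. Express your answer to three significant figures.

For quasistatic motion the external work equals the change in potential energy: W_ext = qΔV = q(V_B − V_A).
At A: distances to the source charges are 1.50 m, 1.74 m, 0.564 m; V_A = Σ kqᵢ/rᵢ = -7.07×10⁴ V.
At B: distances to the source charges are 1.44 m, 0.925 m, 1.95 m; V_B = Σ kqᵢ/rᵢ = 3200 V.
ΔV = V_B − V_A = 7.39×10⁴ V.
W_ext = qΔV = (-5.55×10⁻⁶ C)(7.39×10⁴ V) = -0.410 J.

-0.410 J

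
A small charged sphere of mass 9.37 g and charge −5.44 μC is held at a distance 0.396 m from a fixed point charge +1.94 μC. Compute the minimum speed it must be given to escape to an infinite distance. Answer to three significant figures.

7.15 m/s

To just escape, total mechanical energy must reach zero at infinity: ½mv²_min + U = 0, so ½mv²_min = −U = |kQq|/r.
|U| = |kQq|/r = (8.99×10⁹ N·m²/C²)(1.94×10⁻⁶)(5.44×10⁻⁶)/(0.396) = 0.240 J.
v_min = √(2|U|/m) = √(2·0.240/9.37×10⁻³) = 7.15 m/s.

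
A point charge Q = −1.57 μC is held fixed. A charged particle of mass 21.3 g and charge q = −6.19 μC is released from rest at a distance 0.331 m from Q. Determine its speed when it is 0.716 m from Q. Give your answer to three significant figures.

3.65 m/s

Only the electrostatic force acts, so mechanical energy is conserved: ½mv² = U₁ − U₂ = kQq(1/r₁ − 1/r₂).
U₁ − U₂ = (8.99×10⁹ N·m²/C²)(-1.57×10⁻⁶ C)(-6.19×10⁻⁶ C)(1/0.331 − 1/0.716) = 0.142 J.
v = √(2·0.142/0.0213) = 3.65 m/s.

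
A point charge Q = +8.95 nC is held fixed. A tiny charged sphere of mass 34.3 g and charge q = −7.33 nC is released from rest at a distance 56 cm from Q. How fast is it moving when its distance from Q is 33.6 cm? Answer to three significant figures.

6.40×10⁻³ m/s

Only the electrostatic force acts, so mechanical energy is conserved: ½mv² = U₁ − U₂ = kQq(1/r₁ − 1/r₂).
U₁ − U₂ = (8.99×10⁹ N·m²/C²)(8.95×10⁻⁹ C)(-7.33×10⁻⁹ C)(1/0.560 − 1/0.336) = 7.02×10⁻⁷ J.
v = √(2·7.02×10⁻⁷/0.0343) = 6.40×10⁻³ m/s.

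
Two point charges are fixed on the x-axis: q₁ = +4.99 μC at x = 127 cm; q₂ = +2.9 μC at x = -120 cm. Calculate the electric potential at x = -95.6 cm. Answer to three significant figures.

Electric potential is a scalar, so the contributions from each charge add algebraically: V = Σ kqᵢ/rᵢ.
Distances from the field point to each charge: r₁ = 2.23 m, r₂ = 0.244 m.
V = k[(4.99×10⁻⁶)/(2.23) + (2.90×10⁻⁶)/(0.244)] = 1.27×10⁵ V.

1.27×10⁵ V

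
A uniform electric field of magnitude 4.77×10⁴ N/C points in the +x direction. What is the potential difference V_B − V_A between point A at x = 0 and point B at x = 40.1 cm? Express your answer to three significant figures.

-1.91×10⁴ V

In a uniform field, potential decreases in the direction of E: V_B − V_A = −E·Δx.
V_B − V_A = −(4.77×10⁴ V/m)(0.401 m) = -1.91×10⁴ V.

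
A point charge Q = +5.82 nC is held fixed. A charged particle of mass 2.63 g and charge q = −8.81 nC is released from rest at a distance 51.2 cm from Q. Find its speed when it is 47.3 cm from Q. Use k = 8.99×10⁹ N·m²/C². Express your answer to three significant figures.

7.51×10⁻³ m/s

Only the electrostatic force acts, so mechanical energy is conserved: ½mv² = U₁ − U₂ = kQq(1/r₁ − 1/r₂).
U₁ − U₂ = (8.99×10⁹ N·m²/C²)(5.82×10⁻⁹ C)(-8.81×10⁻⁹ C)(1/0.512 − 1/0.473) = 7.42×10⁻⁸ J.
v = √(2·7.42×10⁻⁸/2.63×10⁻³) = 7.51×10⁻³ m/s.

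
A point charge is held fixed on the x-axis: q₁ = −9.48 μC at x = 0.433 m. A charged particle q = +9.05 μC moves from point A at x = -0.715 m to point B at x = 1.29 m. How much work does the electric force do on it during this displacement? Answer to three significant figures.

The work done by the electric force is W_field = −ΔU = −q(V_B − V_A) = q(V_A − V_B).
At A: distance to the source charge is 1.15 m; V_A = kq₁/r = -7.42×10⁴ V.
At B: distance to the source charge is 0.857 m; V_B = kq₁/r = -9.94×10⁴ V.
ΔV = V_B − V_A = -2.52×10⁴ V.
W_field = −qΔV = −(9.05×10⁻⁶ C)(-2.52×10⁴ V) = 0.228 J.

0.228 J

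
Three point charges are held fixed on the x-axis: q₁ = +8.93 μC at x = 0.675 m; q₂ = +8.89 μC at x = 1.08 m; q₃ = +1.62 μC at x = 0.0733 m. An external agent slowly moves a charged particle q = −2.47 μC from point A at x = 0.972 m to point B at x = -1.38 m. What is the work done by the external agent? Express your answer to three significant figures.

2.33 J

For quasistatic motion the external work equals the change in potential energy: W_ext = qΔV = q(V_B − V_A).
At A: distances to the source charges are 0.297 m, 0.108 m, 0.899 m; V_A = Σ kqᵢ/rᵢ = 1.03×10⁶ V.
At B: distances to the source charges are 2.05 m, 2.46 m, 1.45 m; V_B = Σ kqᵢ/rᵢ = 8.16×10⁴ V.
ΔV = V_B − V_A = -9.45×10⁵ V.
W_ext = qΔV = (-2.47×10⁻⁶ C)(-9.45×10⁵ V) = 2.33 J.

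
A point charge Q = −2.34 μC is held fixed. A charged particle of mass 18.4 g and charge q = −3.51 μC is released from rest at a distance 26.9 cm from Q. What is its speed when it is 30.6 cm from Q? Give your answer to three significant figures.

1.90 m/s

Only the electrostatic force acts, so mechanical energy is conserved: ½mv² = U₁ − U₂ = kQq(1/r₁ − 1/r₂).
U₁ − U₂ = (8.99×10⁹ N·m²/C²)(-2.34×10⁻⁶ C)(-3.51×10⁻⁶ C)(1/0.269 − 1/0.306) = 0.0332 J.
v = √(2·0.0332/0.0184) = 1.90 m/s.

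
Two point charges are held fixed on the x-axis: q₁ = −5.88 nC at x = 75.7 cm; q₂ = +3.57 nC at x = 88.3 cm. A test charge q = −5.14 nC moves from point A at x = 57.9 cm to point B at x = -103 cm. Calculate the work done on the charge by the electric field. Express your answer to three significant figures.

The work done by the electric force is W_field = −ΔU = −q(V_B − V_A) = q(V_A − V_B).
At A: distances to the source charges are 0.178 m, 0.304 m; V_A = Σ kqᵢ/rᵢ = -191 V.
At B: distances to the source charges are 1.79 m, 1.91 m; V_B = Σ kqᵢ/rᵢ = -12.8 V.
ΔV = V_B − V_A = 179 V.
W_field = −qΔV = −(-5.14×10⁻⁹ C)(179 V) = 9.18×10⁻⁷ J.

9.18×10⁻⁷ J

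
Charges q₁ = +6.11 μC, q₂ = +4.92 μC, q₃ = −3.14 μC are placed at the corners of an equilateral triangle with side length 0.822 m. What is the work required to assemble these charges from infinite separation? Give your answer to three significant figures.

The work to assemble the configuration equals its total potential energy, U = Σ kqᵢqⱼ/rᵢⱼ over all pairs.
All three pair separations equal the side length, 0.822 m.
U = (0.329) + (-0.210) + (-0.169) = -0.0500 J.

-0.0500 J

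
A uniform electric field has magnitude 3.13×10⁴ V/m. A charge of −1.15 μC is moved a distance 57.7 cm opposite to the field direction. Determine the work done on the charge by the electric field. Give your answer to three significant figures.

0.0208 J

The potential change for a displacement 57.7 cm opposite to the field direction is ΔV = +Ed = 1.81×10⁴ V.
W_field = −qΔV = 0.0208 J.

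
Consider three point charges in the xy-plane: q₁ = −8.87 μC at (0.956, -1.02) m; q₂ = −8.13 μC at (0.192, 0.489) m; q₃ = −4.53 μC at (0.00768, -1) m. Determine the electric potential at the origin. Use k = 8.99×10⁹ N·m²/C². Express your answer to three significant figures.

-2.37×10⁵ V

The total potential is the scalar sum of each charge's contribution, V = Σ kqᵢ/rᵢ.
Distances from the field point to each charge: r₁ = 1.40 m, r₂ = 0.525 m, r₃ = 1.00 m.
V = k[(-8.87×10⁻⁶)/(1.40) + (-8.13×10⁻⁶)/(0.525) + (-4.53×10⁻⁶)/(1.00)] = -2.37×10⁵ V.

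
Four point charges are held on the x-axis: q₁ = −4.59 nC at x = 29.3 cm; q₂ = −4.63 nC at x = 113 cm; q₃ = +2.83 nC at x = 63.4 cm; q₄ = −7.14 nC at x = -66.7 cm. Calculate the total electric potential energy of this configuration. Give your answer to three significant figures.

The work to assemble the configuration equals its total potential energy, U = Σ kqᵢqⱼ/rᵢⱼ over all pairs.
Pair separations: r₁₂ = 0.837 m, r₁₃ = 0.341 m, r₁₄ = 0.960 m, r₂₃ = 0.496 m, r₂₄ = 1.80 m, r₃₄ = 1.30 m.
Summing all 6 pair terms gives U = -1.90×10⁻⁸ J.

-1.90×10⁻⁸ J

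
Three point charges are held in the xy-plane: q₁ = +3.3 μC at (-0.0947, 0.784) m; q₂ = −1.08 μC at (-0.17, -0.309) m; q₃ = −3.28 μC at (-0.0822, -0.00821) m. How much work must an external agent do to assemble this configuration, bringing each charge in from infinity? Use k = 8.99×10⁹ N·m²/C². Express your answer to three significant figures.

The work to assemble the configuration equals its total potential energy, U = Σ kqᵢqⱼ/rᵢⱼ over all pairs.
Pair separations: r₁₂ = 1.10 m, r₁₃ = 0.792 m, r₂₃ = 0.313 m.
U = (-0.0292) + (-0.123) + (0.102) = -0.0504 J.

-0.0504 J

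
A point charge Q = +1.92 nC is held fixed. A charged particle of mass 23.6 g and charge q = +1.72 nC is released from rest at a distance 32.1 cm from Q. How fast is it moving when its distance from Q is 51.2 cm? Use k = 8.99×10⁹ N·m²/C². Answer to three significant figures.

1.71×10⁻³ m/s

Only the electrostatic force acts, so mechanical energy is conserved: ½mv² = U₁ − U₂ = kQq(1/r₁ − 1/r₂).
U₁ − U₂ = (8.99×10⁹ N·m²/C²)(1.92×10⁻⁹ C)(1.72×10⁻⁹ C)(1/0.321 − 1/0.512) = 3.45×10⁻⁸ J.
v = √(2·3.45×10⁻⁸/0.0236) = 1.71×10⁻³ m/s.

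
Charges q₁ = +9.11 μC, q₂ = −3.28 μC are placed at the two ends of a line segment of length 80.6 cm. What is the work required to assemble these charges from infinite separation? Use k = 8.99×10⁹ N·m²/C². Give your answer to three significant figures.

-0.333 J

The assembly work is the sum of pairwise potential energies, U = Σ_{i<j} kqᵢqⱼ/rᵢⱼ.
The separation is r = 0.806 m.
U = (-0.333) = -0.333 J.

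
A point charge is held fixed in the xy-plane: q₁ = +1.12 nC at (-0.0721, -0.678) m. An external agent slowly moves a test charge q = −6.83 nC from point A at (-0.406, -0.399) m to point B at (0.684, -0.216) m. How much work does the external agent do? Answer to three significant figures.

For quasistatic motion the external work equals the change in potential energy: W_ext = qΔV = q(V_B − V_A).
At A: distance to the source charge is 0.435 m; V_A = kq₁/r = 23.1 V.
At B: distance to the source charge is 0.886 m; V_B = kq₁/r = 11.4 V.
ΔV = V_B − V_A = -11.8 V.
W_ext = qΔV = (-6.83×10⁻⁹ C)(-11.8 V) = 8.04×10⁻⁸ J.

8.04×10⁻⁸ J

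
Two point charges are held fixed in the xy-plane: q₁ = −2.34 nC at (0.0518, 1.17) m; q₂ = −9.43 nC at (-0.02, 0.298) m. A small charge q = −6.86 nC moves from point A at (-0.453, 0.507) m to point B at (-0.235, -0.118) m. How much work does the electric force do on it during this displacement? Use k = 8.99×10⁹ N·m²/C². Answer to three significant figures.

3.15×10⁻⁸ J

The work done by the electric force is W_field = −ΔU = −q(V_B − V_A) = q(V_A − V_B).
At A: distances to the source charges are 0.833 m, 0.481 m; V_A = Σ kqᵢ/rᵢ = -202 V.
At B: distances to the source charges are 1.32 m, 0.468 m; V_B = Σ kqᵢ/rᵢ = -197 V.
ΔV = V_B − V_A = 4.59 V.
W_field = −qΔV = −(-6.86×10⁻⁹ C)(4.59 V) = 3.15×10⁻⁸ J.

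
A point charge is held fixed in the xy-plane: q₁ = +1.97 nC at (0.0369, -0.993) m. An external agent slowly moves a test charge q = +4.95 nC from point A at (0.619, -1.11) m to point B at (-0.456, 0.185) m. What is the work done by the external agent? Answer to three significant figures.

For quasistatic motion the external work equals the change in potential energy: W_ext = qΔV = q(V_B − V_A).
At A: distance to the source charge is 0.594 m; V_A = kq₁/r = 29.8 V.
At B: distance to the source charge is 1.28 m; V_B = kq₁/r = 13.9 V.
ΔV = V_B − V_A = -16.0 V.
W_ext = qΔV = (4.95×10⁻⁹ C)(-16.0 V) = -7.90×10⁻⁸ J.

-7.90×10⁻⁸ J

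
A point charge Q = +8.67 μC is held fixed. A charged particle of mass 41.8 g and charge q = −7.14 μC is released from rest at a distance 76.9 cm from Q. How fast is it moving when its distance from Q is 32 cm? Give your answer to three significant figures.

Only the electrostatic force acts, so mechanical energy is conserved: ½mv² = U₁ − U₂ = kQq(1/r₁ − 1/r₂).
U₁ − U₂ = (8.99×10⁹ N·m²/C²)(8.67×10⁻⁶ C)(-7.14×10⁻⁶ C)(1/0.769 − 1/0.320) = 1.02 J.
v = √(2·1.02/0.0418) = 6.97 m/s.

6.97 m/s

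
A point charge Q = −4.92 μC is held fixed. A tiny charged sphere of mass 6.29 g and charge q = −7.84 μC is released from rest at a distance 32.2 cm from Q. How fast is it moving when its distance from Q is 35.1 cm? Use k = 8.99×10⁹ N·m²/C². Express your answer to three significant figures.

5.32 m/s

Only the electrostatic force acts, so mechanical energy is conserved: ½mv² = U₁ − U₂ = kQq(1/r₁ − 1/r₂).
U₁ − U₂ = (8.99×10⁹ N·m²/C²)(-4.92×10⁻⁶ C)(-7.84×10⁻⁶ C)(1/0.322 − 1/0.351) = 0.0890 J.
v = √(2·0.0890/6.29×10⁻³) = 5.32 m/s.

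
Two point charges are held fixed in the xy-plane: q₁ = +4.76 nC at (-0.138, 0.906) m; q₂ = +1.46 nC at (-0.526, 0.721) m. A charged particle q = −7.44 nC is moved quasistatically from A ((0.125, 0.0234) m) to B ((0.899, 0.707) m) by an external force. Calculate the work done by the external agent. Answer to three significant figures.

7.80×10⁻⁸ J

For quasistatic motion the external work equals the change in potential energy: W_ext = qΔV = q(V_B − V_A).
At A: distances to the source charges are 0.921 m, 0.954 m; V_A = Σ kqᵢ/rᵢ = 60.2 V.
At B: distances to the source charges are 1.06 m, 1.43 m; V_B = Σ kqᵢ/rᵢ = 49.7 V.
ΔV = V_B − V_A = -10.5 V.
W_ext = qΔV = (-7.44×10⁻⁹ C)(-10.5 V) = 7.80×10⁻⁸ J.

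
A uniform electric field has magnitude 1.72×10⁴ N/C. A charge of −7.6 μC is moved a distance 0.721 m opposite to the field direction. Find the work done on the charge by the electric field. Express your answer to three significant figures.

0.0942 J

The potential change for a displacement 0.721 m opposite to the field direction is ΔV = +Ed = 1.24×10⁴ V.
W_field = −qΔV = 0.0942 J.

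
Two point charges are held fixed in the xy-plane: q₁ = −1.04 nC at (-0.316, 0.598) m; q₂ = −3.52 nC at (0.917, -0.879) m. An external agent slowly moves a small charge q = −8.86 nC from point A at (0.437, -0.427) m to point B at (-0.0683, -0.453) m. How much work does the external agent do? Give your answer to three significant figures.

-1.52×10⁻⁷ J

For quasistatic motion the external work equals the change in potential energy: W_ext = qΔV = q(V_B − V_A).
At A: distances to the source charges are 1.27 m, 0.659 m; V_A = Σ kqᵢ/rᵢ = -55.3 V.
At B: distances to the source charges are 1.08 m, 1.07 m; V_B = Σ kqᵢ/rᵢ = -38.1 V.
ΔV = V_B − V_A = 17.2 V.
W_ext = qΔV = (-8.86×10⁻⁹ C)(17.2 V) = -1.52×10⁻⁷ J.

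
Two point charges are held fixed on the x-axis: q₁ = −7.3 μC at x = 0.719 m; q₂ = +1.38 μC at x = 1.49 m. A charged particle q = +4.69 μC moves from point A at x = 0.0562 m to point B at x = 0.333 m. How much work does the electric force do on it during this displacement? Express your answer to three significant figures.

The work done by the electric force is W_field = −ΔU = −q(V_B − V_A) = q(V_A − V_B).
At A: distances to the source charges are 0.663 m, 1.43 m; V_A = Σ kqᵢ/rᵢ = -9.04×10⁴ V.
At B: distances to the source charges are 0.386 m, 1.16 m; V_B = Σ kqᵢ/rᵢ = -1.59×10⁵ V.
ΔV = V_B − V_A = -6.89×10⁴ V.
W_field = −qΔV = −(4.69×10⁻⁶ C)(-6.89×10⁴ V) = 0.323 J.

0.323 J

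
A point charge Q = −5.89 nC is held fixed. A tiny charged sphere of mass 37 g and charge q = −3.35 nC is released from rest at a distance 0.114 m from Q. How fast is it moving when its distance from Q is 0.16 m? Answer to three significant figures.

4.92×10⁻³ m/s

Only the electrostatic force acts, so mechanical energy is conserved: ½mv² = U₁ − U₂ = kQq(1/r₁ − 1/r₂).
U₁ − U₂ = (8.99×10⁹ N·m²/C²)(-5.89×10⁻⁹ C)(-3.35×10⁻⁹ C)(1/0.114 − 1/0.160) = 4.47×10⁻⁷ J.
v = √(2·4.47×10⁻⁷/0.0370) = 4.92×10⁻³ m/s.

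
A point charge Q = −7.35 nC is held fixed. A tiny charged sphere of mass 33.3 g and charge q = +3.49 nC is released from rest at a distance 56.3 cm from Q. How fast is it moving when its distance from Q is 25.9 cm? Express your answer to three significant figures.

5.37×10⁻³ m/s

Only the electrostatic force acts, so mechanical energy is conserved: ½mv² = U₁ − U₂ = kQq(1/r₁ − 1/r₂).
U₁ − U₂ = (8.99×10⁹ N·m²/C²)(-7.35×10⁻⁹ C)(3.49×10⁻⁹ C)(1/0.563 − 1/0.259) = 4.81×10⁻⁷ J.
v = √(2·4.81×10⁻⁷/0.0333) = 5.37×10⁻³ m/s.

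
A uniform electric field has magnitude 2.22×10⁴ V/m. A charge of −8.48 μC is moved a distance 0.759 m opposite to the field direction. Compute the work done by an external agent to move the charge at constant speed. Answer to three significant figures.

-0.143 J

The potential change for a displacement 0.759 m opposite to the field direction is ΔV = +Ed = 1.68×10⁴ V.
W_ext = qΔV = -0.143 J.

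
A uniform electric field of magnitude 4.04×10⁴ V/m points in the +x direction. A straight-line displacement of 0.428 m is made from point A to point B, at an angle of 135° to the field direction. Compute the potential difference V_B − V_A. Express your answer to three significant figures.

Only the component of displacement along E changes the potential: ΔV = −E·d·cosθ.
ΔV = −(4.04×10⁴ V/m)(0.428 m)cos135° = 1.22×10⁴ V.

1.22×10⁴ V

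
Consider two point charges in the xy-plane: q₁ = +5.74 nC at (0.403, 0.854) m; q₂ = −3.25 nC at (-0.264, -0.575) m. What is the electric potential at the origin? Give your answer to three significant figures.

8.47 V

Electric potential is a scalar, so the contributions from each charge add algebraically: V = Σ kqᵢ/rᵢ.
Distances from the field point to each charge: r₁ = 0.944 m, r₂ = 0.633 m.
V = k[(5.74×10⁻⁹)/(0.944) + (-3.25×10⁻⁹)/(0.633)] = 8.47 V.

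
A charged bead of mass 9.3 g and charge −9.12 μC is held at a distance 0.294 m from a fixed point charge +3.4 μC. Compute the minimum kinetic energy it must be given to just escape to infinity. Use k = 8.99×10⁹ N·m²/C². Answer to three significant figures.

0.948 J

To just escape, total mechanical energy must reach zero at infinity: ½mv²_min + U = 0, so ½mv²_min = −U = |kQq|/r.
|U| = |kQq|/r = (8.99×10⁹ N·m²/C²)(3.40×10⁻⁶)(9.12×10⁻⁶)/(0.294) = 0.948 J.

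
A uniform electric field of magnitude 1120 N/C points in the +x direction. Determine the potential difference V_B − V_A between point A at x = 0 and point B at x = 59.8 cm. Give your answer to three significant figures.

In a uniform field, potential decreases in the direction of E: V_B − V_A = −E·Δx.
V_B − V_A = −(1120 V/m)(0.598 m) = -670 V.

-670 V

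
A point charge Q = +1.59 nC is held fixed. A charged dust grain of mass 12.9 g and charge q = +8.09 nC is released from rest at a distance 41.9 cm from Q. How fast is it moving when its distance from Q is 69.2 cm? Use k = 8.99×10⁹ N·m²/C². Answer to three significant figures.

4.11×10⁻³ m/s

Only the electrostatic force acts, so mechanical energy is conserved: ½mv² = U₁ − U₂ = kQq(1/r₁ − 1/r₂).
U₁ − U₂ = (8.99×10⁹ N·m²/C²)(1.59×10⁻⁹ C)(8.09×10⁻⁹ C)(1/0.419 − 1/0.692) = 1.09×10⁻⁷ J.
v = √(2·1.09×10⁻⁷/0.0129) = 4.11×10⁻³ m/s.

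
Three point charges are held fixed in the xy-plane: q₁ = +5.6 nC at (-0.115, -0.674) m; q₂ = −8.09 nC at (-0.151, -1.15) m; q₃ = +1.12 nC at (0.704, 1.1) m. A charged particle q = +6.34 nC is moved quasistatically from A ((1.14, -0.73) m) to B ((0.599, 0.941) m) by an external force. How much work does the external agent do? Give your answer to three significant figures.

For quasistatic motion the external work equals the change in potential energy: W_ext = qΔV = q(V_B − V_A).
At A: distances to the source charges are 1.26 m, 1.36 m, 1.88 m; V_A = Σ kqᵢ/rᵢ = -8.14 V.
At B: distances to the source charges are 1.77 m, 2.22 m, 0.191 m; V_B = Σ kqᵢ/rᵢ = 48.6 V.
ΔV = V_B − V_A = 56.8 V.
W_ext = qΔV = (6.34×10⁻⁹ C)(56.8 V) = 3.60×10⁻⁷ J.

3.60×10⁻⁷ J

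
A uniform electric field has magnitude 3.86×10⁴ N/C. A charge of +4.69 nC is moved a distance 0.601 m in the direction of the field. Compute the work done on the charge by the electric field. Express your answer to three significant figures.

The potential change for a displacement 0.601 m in the direction of the field is ΔV = −Ed = -2.32×10⁴ V.
W_field = −qΔV = 1.09×10⁻⁴ J.

1.09×10⁻⁴ J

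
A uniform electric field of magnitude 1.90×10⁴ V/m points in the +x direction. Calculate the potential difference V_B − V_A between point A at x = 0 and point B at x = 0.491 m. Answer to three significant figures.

-9330 V

In a uniform field, potential decreases in the direction of E: V_B − V_A = −E·Δx.
V_B − V_A = −(1.90×10⁴ V/m)(0.491 m) = -9330 V.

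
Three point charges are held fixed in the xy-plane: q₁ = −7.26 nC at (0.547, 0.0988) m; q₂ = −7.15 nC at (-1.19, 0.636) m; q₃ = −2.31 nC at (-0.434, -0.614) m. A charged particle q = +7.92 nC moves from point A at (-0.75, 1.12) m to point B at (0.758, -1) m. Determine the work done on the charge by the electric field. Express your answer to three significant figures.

The work done by the electric force is W_field = −ΔU = −q(V_B − V_A) = q(V_A − V_B).
At A: distances to the source charges are 1.65 m, 0.654 m, 1.76 m; V_A = Σ kqᵢ/rᵢ = -150 V.
At B: distances to the source charges are 1.12 m, 2.54 m, 1.25 m; V_B = Σ kqᵢ/rᵢ = -100 V.
ΔV = V_B − V_A = 49.4 V.
W_field = −qΔV = −(7.92×10⁻⁹ C)(49.4 V) = -3.91×10⁻⁷ J.

-3.91×10⁻⁷ J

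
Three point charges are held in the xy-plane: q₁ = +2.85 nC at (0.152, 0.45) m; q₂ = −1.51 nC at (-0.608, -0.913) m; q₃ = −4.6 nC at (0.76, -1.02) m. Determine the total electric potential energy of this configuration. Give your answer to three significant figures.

The assembly work is the sum of pairwise potential energies, U = Σ_{i<j} kqᵢqⱼ/rᵢⱼ.
Pair separations: r₁₂ = 1.56 m, r₁₃ = 1.59 m, r₂₃ = 1.37 m.
U = (-2.48×10⁻⁸) + (-7.41×10⁻⁸) + (4.55×10⁻⁸) = -5.34×10⁻⁸ J.

-5.34×10⁻⁸ J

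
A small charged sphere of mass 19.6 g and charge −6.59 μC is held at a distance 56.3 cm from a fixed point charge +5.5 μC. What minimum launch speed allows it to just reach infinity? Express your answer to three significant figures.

7.68 m/s

To just escape, total mechanical energy must reach zero at infinity: ½mv²_min + U = 0, so ½mv²_min = −U = |kQq|/r.
|U| = |kQq|/r = (8.99×10⁹ N·m²/C²)(5.50×10⁻⁶)(6.59×10⁻⁶)/(0.563) = 0.579 J.
v_min = √(2|U|/m) = √(2·0.579/0.0196) = 7.68 m/s.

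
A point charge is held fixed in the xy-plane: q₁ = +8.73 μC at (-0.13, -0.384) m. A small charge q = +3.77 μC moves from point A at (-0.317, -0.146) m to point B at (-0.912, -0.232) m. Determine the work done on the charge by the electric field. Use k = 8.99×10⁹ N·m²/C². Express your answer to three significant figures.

0.606 J

The work done by the electric force is W_field = −ΔU = −q(V_B − V_A) = q(V_A − V_B).
At A: distance to the source charge is 0.303 m; V_A = kq₁/r = 2.59×10⁵ V.
At B: distance to the source charge is 0.797 m; V_B = kq₁/r = 9.85×10⁴ V.
ΔV = V_B − V_A = -1.61×10⁵ V.
W_field = −qΔV = −(3.77×10⁻⁶ C)(-1.61×10⁵ V) = 0.606 J.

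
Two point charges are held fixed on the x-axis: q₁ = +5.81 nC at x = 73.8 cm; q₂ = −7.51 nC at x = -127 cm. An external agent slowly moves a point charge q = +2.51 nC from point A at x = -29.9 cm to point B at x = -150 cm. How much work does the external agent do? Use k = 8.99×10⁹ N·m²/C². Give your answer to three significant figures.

-6.30×10⁻⁷ J

For quasistatic motion the external work equals the change in potential energy: W_ext = qΔV = q(V_B − V_A).
At A: distances to the source charges are 1.04 m, 0.971 m; V_A = Σ kqᵢ/rᵢ = -19.2 V.
At B: distances to the source charges are 2.24 m, 0.230 m; V_B = Σ kqᵢ/rᵢ = -270 V.
ΔV = V_B − V_A = -251 V.
W_ext = qΔV = (2.51×10⁻⁹ C)(-251 V) = -6.30×10⁻⁷ J.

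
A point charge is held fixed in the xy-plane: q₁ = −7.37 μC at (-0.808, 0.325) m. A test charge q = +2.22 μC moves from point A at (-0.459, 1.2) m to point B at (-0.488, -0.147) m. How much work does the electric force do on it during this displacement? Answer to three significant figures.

0.102 J

The work done by the electric force is W_field = −ΔU = −q(V_B − V_A) = q(V_A − V_B).
At A: distance to the source charge is 0.942 m; V_A = kq₁/r = -7.03×10⁴ V.
At B: distance to the source charge is 0.570 m; V_B = kq₁/r = -1.16×10⁵ V.
ΔV = V_B − V_A = -4.59×10⁴ V.
W_field = −qΔV = −(2.22×10⁻⁶ C)(-4.59×10⁴ V) = 0.102 J.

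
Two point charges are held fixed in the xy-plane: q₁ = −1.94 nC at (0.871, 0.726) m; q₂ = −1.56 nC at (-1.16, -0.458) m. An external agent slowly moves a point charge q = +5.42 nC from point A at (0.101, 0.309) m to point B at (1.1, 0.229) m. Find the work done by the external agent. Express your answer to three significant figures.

For quasistatic motion the external work equals the change in potential energy: W_ext = qΔV = q(V_B − V_A).
At A: distances to the source charges are 0.876 m, 1.48 m; V_A = Σ kqᵢ/rᵢ = -29.4 V.
At B: distances to the source charges are 0.547 m, 2.36 m; V_B = Σ kqᵢ/rᵢ = -37.8 V.
ΔV = V_B − V_A = -8.39 V.
W_ext = qΔV = (5.42×10⁻⁹ C)(-8.39 V) = -4.55×10⁻⁸ J.

-4.55×10⁻⁸ J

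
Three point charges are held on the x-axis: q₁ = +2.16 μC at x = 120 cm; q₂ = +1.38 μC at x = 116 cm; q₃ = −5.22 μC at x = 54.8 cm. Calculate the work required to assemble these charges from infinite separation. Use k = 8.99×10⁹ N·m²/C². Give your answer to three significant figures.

The work to assemble the configuration equals its total potential energy, U = Σ kqᵢqⱼ/rᵢⱼ over all pairs.
Pair separations: r₁₂ = 0.0400 m, r₁₃ = 0.652 m, r₂₃ = 0.612 m.
U = (0.670) + (-0.155) + (-0.106) = 0.409 J.

0.409 J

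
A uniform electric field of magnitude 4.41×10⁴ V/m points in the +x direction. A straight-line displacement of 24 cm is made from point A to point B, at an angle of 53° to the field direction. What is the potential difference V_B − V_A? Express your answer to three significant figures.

-6370 V

Only the component of displacement along E changes the potential: ΔV = −E·d·cosθ.
ΔV = −(4.41×10⁴ V/m)(0.240 m)cos53° = -6370 V.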